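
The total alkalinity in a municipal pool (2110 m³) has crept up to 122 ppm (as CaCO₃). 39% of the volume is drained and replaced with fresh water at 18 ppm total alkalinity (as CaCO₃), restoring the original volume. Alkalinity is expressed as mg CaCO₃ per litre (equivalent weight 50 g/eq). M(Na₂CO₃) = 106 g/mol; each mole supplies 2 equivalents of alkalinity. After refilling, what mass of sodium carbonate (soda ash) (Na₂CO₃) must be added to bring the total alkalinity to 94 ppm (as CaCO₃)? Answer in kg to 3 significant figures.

Volume: 2110 m³ = 2,110,000 L.
After draining 39% and refilling: 122 × 0.61 + 18 × 0.39 = 81.44 ppm.
Deficit to target: 94 − 81.44 = 12.56 mg/L.
As CaCO₃: 12.56 mg/L × 2,110,000 L = 26,500 g; ÷ 50 g/eq ÷ 2 = 265 mol Na₂CO₃.
Mass: 265 × 106 = 28,090 g.

28.1 kg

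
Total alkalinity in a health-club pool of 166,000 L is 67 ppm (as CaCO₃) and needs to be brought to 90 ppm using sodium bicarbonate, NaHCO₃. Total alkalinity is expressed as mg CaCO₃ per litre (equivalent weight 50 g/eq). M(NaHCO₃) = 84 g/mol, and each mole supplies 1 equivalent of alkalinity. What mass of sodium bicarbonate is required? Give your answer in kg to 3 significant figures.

Alkalinity to add: (90 − 67) = 23 mg/L as CaCO₃ × 166,000 L = 3818 g as CaCO₃.
Equivalents: 3818 g ÷ 50 g/eq = 76.36 eq.
NaHCO₃ supplies 1 eq per mole → 76.36 mol.
Mass: 76.36 mol × 84 g/mol = 6414 g.

6.41 kg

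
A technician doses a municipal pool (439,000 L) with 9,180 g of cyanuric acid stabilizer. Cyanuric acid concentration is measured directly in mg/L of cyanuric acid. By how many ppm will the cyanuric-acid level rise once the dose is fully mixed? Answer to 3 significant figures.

20.9 ppm

Rise: 9,180 g / 439,000 L × 1000 = 20.91 mg/L.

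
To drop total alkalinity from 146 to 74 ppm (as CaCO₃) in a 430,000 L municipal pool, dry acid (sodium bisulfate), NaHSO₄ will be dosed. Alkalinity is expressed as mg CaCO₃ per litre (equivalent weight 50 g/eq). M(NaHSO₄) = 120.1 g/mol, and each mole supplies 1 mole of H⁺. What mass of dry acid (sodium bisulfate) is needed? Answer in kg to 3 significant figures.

Alkalinity to neutralize: (146 − 74) = 72 mg/L as CaCO₃ × 430,000 L = 30,960 g as CaCO₃.
Equivalents of H⁺ required: 30,960 ÷ 50 g/eq = 619.2 eq = 619.2 mol NaHSO₄.
Mass of NaHSO₄: 619.2 × 120.1 = 74,370 g.

74.4 kg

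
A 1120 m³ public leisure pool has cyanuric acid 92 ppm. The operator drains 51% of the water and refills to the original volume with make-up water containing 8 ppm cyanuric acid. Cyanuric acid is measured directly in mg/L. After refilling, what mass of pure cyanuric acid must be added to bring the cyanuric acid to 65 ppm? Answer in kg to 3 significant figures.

Volume: 1120 m³ = 1,120,000 L.
After draining 51% and refilling: 92 × 0.49 + 8 × 0.51 = 49.16 ppm.
Deficit to target: 65 − 49.16 = 15.84 mg/L.
Mass: 15.84 mg/L × 1,120,000 L = 17,740 g cyanuric acid.

17.7 kg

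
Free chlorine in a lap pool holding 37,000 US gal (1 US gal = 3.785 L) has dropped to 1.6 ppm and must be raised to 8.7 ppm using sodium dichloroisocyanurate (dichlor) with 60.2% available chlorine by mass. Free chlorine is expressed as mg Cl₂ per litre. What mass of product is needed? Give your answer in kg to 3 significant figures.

Volume: 37,000 US gal × 3.785 L/gal = 140,045 L.
Chlorine deficit: 8.7 − 1.6 = 7.1 ppm = 7.1 mg/L as Cl₂.
Cl₂ equivalent needed: 7.1 mg/L × 140,045 L = 994,300 mg = 994.3 g.
Product at 60.2% available chlorine: 994.3 / 0.602 = 1652 g.

1.65 kg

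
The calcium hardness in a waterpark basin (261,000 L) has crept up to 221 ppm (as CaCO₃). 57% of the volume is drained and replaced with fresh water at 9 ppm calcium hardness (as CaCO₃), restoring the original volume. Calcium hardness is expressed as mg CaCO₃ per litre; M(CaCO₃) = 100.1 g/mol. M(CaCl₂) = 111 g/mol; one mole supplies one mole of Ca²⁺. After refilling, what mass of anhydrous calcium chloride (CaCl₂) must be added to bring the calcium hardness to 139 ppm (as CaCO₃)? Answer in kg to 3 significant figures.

After draining 57% and refilling: 221 × 0.43 + 9 × 0.57 = 100.16 ppm.
Deficit to target: 139 − 100.16 = 38.84 mg/L.
As CaCO₃: 38.84 mg/L × 261,000 L = 10,140 g; ÷ 100.1 = 101.3 mol Ca²⁺.
Mass: 101.3 × 111 = 11,240 g.

11.2 kg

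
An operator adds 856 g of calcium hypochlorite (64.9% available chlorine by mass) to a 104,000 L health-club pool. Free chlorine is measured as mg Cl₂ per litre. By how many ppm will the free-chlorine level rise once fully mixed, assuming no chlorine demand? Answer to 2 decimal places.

5.34 ppm

Available chlorine delivered: 856 g × 0.649 = 555.5 g as Cl₂.
Concentration rise: 555.5 g / 104,000 L = 5.342 mg/L = 5.34 ppm.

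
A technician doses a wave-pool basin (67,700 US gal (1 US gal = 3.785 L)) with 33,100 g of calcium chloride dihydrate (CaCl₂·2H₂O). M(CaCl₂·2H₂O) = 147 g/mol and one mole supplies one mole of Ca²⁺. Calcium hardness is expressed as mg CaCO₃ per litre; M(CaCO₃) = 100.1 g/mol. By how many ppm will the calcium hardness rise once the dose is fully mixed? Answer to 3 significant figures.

Volume: 67,700 US gal × 3.785 L/gal = 256,244 L.
Moles of Ca²⁺: 33,100 g ÷ 147 g/mol = 225.2 mol.
As CaCO₃: 225.2 mol × 100.1 g/mol = 22,540 g.
Rise: 22,540 g / 256,244 L × 1000 = 87.96 mg/L.

88.0 ppm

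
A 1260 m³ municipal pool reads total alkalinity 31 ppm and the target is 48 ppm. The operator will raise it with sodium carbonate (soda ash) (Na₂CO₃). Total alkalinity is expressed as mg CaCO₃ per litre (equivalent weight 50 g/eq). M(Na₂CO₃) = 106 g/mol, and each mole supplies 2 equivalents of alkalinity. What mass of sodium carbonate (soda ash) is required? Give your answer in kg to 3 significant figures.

22.7 kg

Volume: 1260 m³ = 1,260,000 L.
Alkalinity to add: (48 − 31) = 17 mg/L as CaCO₃ × 1,260,000 L = 21,420 g as CaCO₃.
Equivalents: 21,420 g ÷ 50 g/eq = 428.4 eq.
Each mole of Na₂CO₃ supplies 2 eq, so 428.4 / 2 = 214.2 mol.
Mass: 214.2 mol × 106 g/mol = 22,710 g.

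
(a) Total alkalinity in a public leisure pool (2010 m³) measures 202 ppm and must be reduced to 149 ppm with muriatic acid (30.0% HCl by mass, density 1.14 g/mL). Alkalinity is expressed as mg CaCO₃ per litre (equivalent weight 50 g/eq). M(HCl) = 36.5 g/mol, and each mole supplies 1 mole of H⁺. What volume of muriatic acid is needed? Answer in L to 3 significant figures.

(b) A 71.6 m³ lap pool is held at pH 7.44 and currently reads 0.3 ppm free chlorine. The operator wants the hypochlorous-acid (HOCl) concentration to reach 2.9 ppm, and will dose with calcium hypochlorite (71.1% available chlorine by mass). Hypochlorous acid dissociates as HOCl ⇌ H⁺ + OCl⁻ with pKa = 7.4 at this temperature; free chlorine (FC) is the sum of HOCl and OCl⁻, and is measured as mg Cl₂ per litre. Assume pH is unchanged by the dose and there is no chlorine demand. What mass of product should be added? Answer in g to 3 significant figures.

(a) Volume: 2010 m³ = 2,010,000 L.
(a) Alkalinity to neutralize: (202 − 149) = 53 mg/L as CaCO₃ × 2,010,000 L = 106,500 g as CaCO₃.
(a) Equivalents of H⁺ required: 106,500 ÷ 50 g/eq = 2131 eq = 2131 mol HCl.
(a) Mass of HCl: 2131 × 36.5 = 77,770 g.
(a) Mass of 30.0% solution: 77,770 / 0.3 = 259,200 g.
(a) Volume: 259,200 g ÷ 1.14 g/mL = 227,400 mL.

(b) Volume: 71.6 m³ = 71,600 L.
(b) [OCl⁻]/[HOCl] = 10^(pH − pKa) = 10^(7.44 − 7.4) = 1.096; fraction as HOCl = 1/(1 + 1.096) = 0.477.
(b) Free chlorine required for 2.9 ppm HOCl: 2.9 / 0.477 = 6.08 ppm.
(b) FC to add: 6.08 − 0.3 = 5.78 mg/L as Cl₂.
(b) Cl₂ equivalent: 5.78 mg/L × 71,600 L = 413.8 g.
(b) Product at 71.1% available Cl: 413.8 / 0.711 = 582 g.

(a) 227 L; (b) 582 g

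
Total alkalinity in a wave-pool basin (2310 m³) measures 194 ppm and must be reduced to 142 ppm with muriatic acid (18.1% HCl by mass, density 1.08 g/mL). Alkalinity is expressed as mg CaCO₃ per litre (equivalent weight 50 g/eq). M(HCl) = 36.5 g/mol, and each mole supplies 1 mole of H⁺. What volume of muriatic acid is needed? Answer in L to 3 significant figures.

449 L

Volume: 2310 m³ = 2,310,000 L.
Alkalinity to neutralize: (194 − 142) = 52 mg/L as CaCO₃ × 2,310,000 L = 120,100 g as CaCO₃.
Equivalents of H⁺ required: 120,100 ÷ 50 g/eq = 2402 eq = 2402 mol HCl.
Mass of HCl: 2402 × 36.5 = 87,690 g.
Mass of 18.1% solution: 87,690 / 0.181 = 484,500 g.
Volume: 484,500 g ÷ 1.08 g/mL = 448,600 mL.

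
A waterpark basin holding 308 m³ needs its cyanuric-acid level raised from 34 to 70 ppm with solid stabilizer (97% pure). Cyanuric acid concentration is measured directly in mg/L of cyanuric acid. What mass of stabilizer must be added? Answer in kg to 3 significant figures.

Volume: 308 m³ = 308,000 L.
CYA to add: (70 − 34) = 36 mg/L × 308,000 L = 11,090 g cyanuric acid.
At 97% purity: 11,090 / 0.97 = 11,430 g product.

11.4 kg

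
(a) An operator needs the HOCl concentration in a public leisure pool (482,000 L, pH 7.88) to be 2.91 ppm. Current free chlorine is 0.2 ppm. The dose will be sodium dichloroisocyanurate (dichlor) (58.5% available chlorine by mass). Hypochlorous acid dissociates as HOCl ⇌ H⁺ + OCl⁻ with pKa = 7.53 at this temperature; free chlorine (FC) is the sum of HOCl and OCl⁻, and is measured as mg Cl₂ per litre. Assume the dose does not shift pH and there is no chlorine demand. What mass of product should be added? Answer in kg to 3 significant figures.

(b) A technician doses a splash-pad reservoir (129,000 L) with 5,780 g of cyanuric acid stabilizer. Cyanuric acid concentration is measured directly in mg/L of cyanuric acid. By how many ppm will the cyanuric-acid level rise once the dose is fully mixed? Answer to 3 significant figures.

(a) 7.60 kg; (b) 44.8 ppm

(a) [OCl⁻]/[HOCl] = 10^(pH − pKa) = 10^(7.88 − 7.53) = 2.239; fraction as HOCl = 1/(1 + 2.239) = 0.3088.
(a) Free chlorine required for 2.91 ppm HOCl: 2.91 / 0.3088 = 9.425 ppm.
(a) FC to add: 9.425 − 0.2 = 9.225 mg/L as Cl₂.
(a) Cl₂ equivalent: 9.225 mg/L × 482,000 L = 4446 g.
(a) Product at 58.5% available Cl: 4446 / 0.585 = 7601 g.

(b) Rise: 5,780 g / 129,000 L × 1000 = 44.81 mg/L.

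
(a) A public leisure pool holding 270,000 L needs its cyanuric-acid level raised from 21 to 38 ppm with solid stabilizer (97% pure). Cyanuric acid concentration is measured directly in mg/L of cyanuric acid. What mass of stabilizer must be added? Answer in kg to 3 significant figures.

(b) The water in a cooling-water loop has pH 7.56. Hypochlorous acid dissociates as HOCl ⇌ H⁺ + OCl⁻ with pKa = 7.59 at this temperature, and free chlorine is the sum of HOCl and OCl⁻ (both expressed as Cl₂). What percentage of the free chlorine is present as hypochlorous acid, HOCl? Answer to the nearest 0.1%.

(a) 4.73 kg; (b) 51.7%

(a) CYA to add: (38 − 21) = 17 mg/L × 270,000 L = 4590 g cyanuric acid.
(a) At 97% purity: 4590 / 0.97 = 4732 g product.

(b) [OCl⁻]/[HOCl] = 10^(pH − pKa) = 10^(7.56 − 7.59) = 10^-0.03 = 0.9333.
(b) Fraction as HOCl = 1 / (1 + 0.9333) = 0.5173.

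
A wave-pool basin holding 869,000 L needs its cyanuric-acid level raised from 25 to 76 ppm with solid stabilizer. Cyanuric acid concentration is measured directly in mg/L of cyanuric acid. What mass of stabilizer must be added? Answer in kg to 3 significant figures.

44.3 kg

CYA to add: (76 − 25) = 51 mg/L × 869,000 L = 44,320 g cyanuric acid.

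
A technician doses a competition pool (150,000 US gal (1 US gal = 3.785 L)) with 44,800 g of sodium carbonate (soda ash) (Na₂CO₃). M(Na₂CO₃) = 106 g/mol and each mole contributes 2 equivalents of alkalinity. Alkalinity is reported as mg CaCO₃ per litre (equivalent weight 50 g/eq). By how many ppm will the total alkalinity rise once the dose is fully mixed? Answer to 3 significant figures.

Volume: 150,000 US gal × 3.785 L/gal = 567,750 L.
Moles of Na₂CO₃: 44,800 g ÷ 106 g/mol = 422.6 mol → 845.3 eq of alkalinity.
As CaCO₃: 845.3 eq × 50 g/eq = 42,260 g.
Rise: 42,260 g / 567,750 L × 1000 = 74.44 mg/L.

74.4 ppm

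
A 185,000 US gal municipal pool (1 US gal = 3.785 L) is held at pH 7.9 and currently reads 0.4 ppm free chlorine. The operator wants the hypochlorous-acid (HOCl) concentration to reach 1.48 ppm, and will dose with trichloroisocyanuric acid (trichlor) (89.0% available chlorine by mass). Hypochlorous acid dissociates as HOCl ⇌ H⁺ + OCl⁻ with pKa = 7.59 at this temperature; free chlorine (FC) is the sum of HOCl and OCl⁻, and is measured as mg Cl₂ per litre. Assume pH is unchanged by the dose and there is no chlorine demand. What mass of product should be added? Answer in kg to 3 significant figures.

Volume: 185,000 US gal × 3.785 L/gal = 700,225 L.
[OCl⁻]/[HOCl] = 10^(pH − pKa) = 10^(7.9 − 7.59) = 2.042; fraction as HOCl = 1/(1 + 2.042) = 0.3288.
Free chlorine required for 1.48 ppm HOCl: 1.48 / 0.3288 = 4.502 ppm.
FC to add: 4.502 − 0.4 = 4.102 mg/L as Cl₂.
Cl₂ equivalent: 4.102 mg/L × 700,225 L = 2872 g.
Product at 89.0% available Cl: 2872 / 0.89 = 3227 g.

3.23 kg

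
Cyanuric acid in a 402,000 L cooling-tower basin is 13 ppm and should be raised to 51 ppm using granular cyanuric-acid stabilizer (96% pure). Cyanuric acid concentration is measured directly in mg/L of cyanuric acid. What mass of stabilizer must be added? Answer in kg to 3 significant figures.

15.9 kg

CYA to add: (51 − 13) = 38 mg/L × 402,000 L = 15,280 g cyanuric acid.
At 96% purity: 15,280 / 0.96 = 15,910 g product.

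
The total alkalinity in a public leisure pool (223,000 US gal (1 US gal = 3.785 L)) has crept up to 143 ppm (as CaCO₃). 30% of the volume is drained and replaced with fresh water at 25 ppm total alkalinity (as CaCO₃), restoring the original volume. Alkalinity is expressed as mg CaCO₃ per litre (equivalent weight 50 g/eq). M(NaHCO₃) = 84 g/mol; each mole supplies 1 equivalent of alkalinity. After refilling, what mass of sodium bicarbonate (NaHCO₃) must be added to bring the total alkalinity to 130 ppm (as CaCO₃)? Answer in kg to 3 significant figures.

31.8 kg

Volume: 223,000 US gal × 3.785 L/gal = 844,055 L.
After draining 30% and refilling: 143 × 0.70 + 25 × 0.30 = 107.6 ppm.
Deficit to target: 130 − 107.6 = 22.4 mg/L.
As CaCO₃: 22.4 mg/L × 844,055 L = 18,910 g; ÷ 50 g/eq ÷ 1 = 378.1 mol NaHCO₃.
Mass: 378.1 × 84 = 31,760 g.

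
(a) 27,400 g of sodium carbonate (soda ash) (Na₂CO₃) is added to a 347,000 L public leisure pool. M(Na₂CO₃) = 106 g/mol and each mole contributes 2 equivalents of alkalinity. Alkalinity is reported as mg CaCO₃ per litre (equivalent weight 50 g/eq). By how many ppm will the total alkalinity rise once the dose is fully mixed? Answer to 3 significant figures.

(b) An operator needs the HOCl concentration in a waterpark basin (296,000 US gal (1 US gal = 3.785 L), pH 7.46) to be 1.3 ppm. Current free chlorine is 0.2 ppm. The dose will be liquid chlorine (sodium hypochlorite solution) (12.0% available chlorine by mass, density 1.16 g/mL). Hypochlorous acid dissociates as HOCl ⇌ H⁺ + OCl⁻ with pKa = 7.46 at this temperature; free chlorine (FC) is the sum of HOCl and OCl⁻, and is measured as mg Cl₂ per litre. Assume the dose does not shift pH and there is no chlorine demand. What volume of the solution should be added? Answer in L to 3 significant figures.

(a) 74.5 ppm; (b) 19.3 L

(a) Moles of Na₂CO₃: 27,400 g ÷ 106 g/mol = 258.5 mol → 517 eq of alkalinity.
(a) As CaCO₃: 517 eq × 50 g/eq = 25,850 g.
(a) Rise: 25,850 g / 347,000 L × 1000 = 74.49 mg/L.

(b) Volume: 296,000 US gal × 3.785 L/gal = 1,120,360 L.
(b) [OCl⁻]/[HOCl] = 10^(pH − pKa) = 10^(7.46 − 7.46) = 1; fraction as HOCl = 1/(1 + 1) = 0.5.
(b) Free chlorine required for 1.3 ppm HOCl: 1.3 / 0.5 = 2.6 ppm.
(b) FC to add: 2.6 − 0.2 = 2.4 mg/L as Cl₂.
(b) Cl₂ equivalent: 2.4 mg/L × 1,120,360 L = 2689 g.
(b) Product at 12.0% available Cl: 2689 / 0.12 = 22,410 g.
(b) Volume: 22,410 g ÷ 1.16 g/mL = 19,320 mL.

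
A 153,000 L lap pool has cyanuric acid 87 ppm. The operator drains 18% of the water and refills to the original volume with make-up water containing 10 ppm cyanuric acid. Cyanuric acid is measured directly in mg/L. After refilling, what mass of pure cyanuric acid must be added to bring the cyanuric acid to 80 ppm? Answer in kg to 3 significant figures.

1.05 kg

After draining 18% and refilling: 87 × 0.82 + 10 × 0.18 = 73.14 ppm.
Deficit to target: 80 − 73.14 = 6.86 mg/L.
Mass: 6.86 mg/L × 153,000 L = 1050 g cyanuric acid.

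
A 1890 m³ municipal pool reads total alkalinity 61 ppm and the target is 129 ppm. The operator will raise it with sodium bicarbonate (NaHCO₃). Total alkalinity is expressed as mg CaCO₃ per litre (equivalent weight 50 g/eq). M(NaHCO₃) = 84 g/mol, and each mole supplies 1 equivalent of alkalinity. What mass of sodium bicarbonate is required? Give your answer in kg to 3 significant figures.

Volume: 1890 m³ = 1,890,000 L.
Alkalinity to add: (129 − 61) = 68 mg/L as CaCO₃ × 1,890,000 L = 128,500 g as CaCO₃.
Equivalents: 128,500 g ÷ 50 g/eq = 2570 eq.
NaHCO₃ supplies 1 eq per mole → 2570 mol.
Mass: 2570 mol × 84 g/mol = 215,900 g.

216 kg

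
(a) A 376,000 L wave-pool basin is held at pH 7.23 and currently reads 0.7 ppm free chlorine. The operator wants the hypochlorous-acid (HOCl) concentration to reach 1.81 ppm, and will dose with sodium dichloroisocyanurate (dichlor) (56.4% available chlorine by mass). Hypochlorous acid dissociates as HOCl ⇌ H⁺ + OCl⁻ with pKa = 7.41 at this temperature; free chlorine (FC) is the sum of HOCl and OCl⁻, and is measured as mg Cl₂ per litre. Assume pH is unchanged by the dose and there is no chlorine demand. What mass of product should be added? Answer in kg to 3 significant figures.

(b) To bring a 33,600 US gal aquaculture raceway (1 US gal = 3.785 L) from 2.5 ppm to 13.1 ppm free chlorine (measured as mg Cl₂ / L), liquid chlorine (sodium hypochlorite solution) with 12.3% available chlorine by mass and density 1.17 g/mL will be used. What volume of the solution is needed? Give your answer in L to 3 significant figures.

(a) 1.54 kg; (b) 9.37 L

(a) [OCl⁻]/[HOCl] = 10^(pH − pKa) = 10^(7.23 − 7.41) = 0.6607; fraction as HOCl = 1/(1 + 0.6607) = 0.6022.
(a) Free chlorine required for 1.81 ppm HOCl: 1.81 / 0.6022 = 3.006 ppm.
(a) FC to add: 3.006 − 0.7 = 2.306 mg/L as Cl₂.
(a) Cl₂ equivalent: 2.306 mg/L × 376,000 L = 867 g.
(a) Product at 56.4% available Cl: 867 / 0.564 = 1537 g.

(b) Volume: 33,600 US gal × 3.785 L/gal = 127,176 L.
(b) Chlorine deficit: 13.1 − 2.5 = 10.6 ppm = 10.6 mg/L as Cl₂.
(b) Cl₂ equivalent needed: 10.6 mg/L × 127,176 L = 1,348,000 mg = 1348 g.
(b) Product at 12.3% available chlorine: 1348 / 0.123 = 10,960 g.
(b) Volume at density 1.17 g/mL: 10,960 g ÷ 1.17 g/mL = 9367 mL.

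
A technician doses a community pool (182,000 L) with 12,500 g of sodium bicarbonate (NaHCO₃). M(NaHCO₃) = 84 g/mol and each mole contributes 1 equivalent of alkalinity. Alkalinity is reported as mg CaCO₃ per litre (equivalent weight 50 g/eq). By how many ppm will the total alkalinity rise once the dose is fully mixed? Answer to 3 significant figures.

Moles of NaHCO₃: 12,500 g ÷ 84 g/mol = 148.8 mol → 148.8 eq of alkalinity.
As CaCO₃: 148.8 eq × 50 g/eq = 7440 g.
Rise: 7440 g / 182,000 L × 1000 = 40.88 mg/L.

40.9 ppm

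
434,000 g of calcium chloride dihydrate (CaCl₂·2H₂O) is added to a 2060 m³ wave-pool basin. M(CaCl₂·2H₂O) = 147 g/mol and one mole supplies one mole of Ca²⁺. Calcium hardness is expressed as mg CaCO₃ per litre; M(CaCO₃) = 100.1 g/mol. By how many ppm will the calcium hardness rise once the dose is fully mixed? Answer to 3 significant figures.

Volume: 2060 m³ = 2,060,000 L.
Moles of Ca²⁺: 434,000 g ÷ 147 g/mol = 2952 mol.
As CaCO₃: 2952 mol × 100.1 g/mol = 295,500 g.
Rise: 295,500 g / 2,060,000 L × 1000 = 143.5 mg/L.

143 ppm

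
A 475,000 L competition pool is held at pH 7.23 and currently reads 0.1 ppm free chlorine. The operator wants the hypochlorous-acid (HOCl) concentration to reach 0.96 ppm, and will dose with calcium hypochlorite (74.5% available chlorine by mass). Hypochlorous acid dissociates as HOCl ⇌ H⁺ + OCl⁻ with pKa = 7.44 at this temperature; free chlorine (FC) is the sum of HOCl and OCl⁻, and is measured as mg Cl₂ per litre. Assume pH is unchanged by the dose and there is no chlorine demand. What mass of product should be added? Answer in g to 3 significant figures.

926 g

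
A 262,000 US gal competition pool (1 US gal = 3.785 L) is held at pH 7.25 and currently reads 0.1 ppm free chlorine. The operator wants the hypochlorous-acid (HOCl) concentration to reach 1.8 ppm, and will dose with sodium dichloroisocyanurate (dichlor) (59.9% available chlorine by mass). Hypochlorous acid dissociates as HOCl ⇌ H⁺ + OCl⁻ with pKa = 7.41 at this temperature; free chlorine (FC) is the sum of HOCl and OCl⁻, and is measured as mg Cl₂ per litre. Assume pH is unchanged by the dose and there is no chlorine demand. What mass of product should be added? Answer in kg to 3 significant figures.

4.88 kg

Volume: 262,000 US gal × 3.785 L/gal = 991,670 L.
[OCl⁻]/[HOCl] = 10^(pH − pKa) = 10^(7.25 − 7.41) = 0.6918; fraction as HOCl = 1/(1 + 0.6918) = 0.5911.
Free chlorine required for 1.8 ppm HOCl: 1.8 / 0.5911 = 3.045 ppm.
FC to add: 3.045 − 0.1 = 2.945 mg/L as Cl₂.
Cl₂ equivalent: 2.945 mg/L × 991,670 L = 2921 g.
Product at 59.9% available Cl: 2921 / 0.599 = 4876 g.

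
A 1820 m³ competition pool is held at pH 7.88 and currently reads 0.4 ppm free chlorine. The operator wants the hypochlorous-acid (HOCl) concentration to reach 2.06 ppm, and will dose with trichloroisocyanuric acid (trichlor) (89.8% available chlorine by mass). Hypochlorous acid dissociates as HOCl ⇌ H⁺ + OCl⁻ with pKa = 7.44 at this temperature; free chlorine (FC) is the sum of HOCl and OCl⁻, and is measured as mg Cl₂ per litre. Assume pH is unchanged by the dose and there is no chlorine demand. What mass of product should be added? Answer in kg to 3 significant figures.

Volume: 1820 m³ = 1,820,000 L.
[OCl⁻]/[HOCl] = 10^(pH − pKa) = 10^(7.88 − 7.44) = 2.754; fraction as HOCl = 1/(1 + 2.754) = 0.2664.
Free chlorine required for 2.06 ppm HOCl: 2.06 / 0.2664 = 7.734 ppm.
FC to add: 7.734 − 0.4 = 7.334 mg/L as Cl₂.
Cl₂ equivalent: 7.334 mg/L × 1,820,000 L = 13,350 g.
Product at 89.8% available Cl: 13,350 / 0.898 = 14,860 g.

14.9 kg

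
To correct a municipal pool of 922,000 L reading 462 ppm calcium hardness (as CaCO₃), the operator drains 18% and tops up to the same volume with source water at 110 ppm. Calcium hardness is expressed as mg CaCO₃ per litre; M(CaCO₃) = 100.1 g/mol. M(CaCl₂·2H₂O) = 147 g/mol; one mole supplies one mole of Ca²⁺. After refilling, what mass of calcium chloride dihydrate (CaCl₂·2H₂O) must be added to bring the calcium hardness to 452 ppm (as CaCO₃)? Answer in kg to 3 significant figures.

72.2 kg

After draining 18% and refilling: 462 × 0.82 + 110 × 0.18 = 398.64 ppm.
Deficit to target: 452 − 398.64 = 53.36 mg/L.
As CaCO₃: 53.36 mg/L × 922,000 L = 49,200 g; ÷ 100.1 = 491.5 mol Ca²⁺.
Mass: 491.5 × 147 = 72,250 g.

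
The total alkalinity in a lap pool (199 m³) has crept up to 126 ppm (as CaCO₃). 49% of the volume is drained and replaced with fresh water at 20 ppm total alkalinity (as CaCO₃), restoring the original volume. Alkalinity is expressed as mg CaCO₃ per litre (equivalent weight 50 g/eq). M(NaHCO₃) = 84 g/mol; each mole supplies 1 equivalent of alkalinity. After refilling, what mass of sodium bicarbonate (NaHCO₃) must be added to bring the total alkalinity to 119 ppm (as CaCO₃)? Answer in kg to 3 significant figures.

Volume: 199 m³ = 199,000 L.
After draining 49% and refilling: 126 × 0.51 + 20 × 0.49 = 74.06 ppm.
Deficit to target: 119 − 74.06 = 44.94 mg/L.
As CaCO₃: 44.94 mg/L × 199,000 L = 8943 g; ÷ 50 g/eq ÷ 1 = 178.9 mol NaHCO₃.
Mass: 178.9 × 84 = 15,020 g.

15.0 kg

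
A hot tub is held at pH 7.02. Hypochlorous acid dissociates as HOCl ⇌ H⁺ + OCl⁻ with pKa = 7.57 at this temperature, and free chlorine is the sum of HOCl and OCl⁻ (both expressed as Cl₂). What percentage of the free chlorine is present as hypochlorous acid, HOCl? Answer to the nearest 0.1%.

[OCl⁻]/[HOCl] = 10^(pH − pKa) = 10^(7.02 − 7.57) = 10^-0.55 = 0.2818.
Fraction as HOCl = 1 / (1 + 0.2818) = 0.7801.

78.0%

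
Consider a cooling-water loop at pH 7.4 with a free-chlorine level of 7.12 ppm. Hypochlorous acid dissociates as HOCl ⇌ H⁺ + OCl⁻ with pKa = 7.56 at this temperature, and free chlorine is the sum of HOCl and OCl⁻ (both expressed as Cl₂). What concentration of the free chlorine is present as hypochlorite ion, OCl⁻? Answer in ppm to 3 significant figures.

2.91 ppm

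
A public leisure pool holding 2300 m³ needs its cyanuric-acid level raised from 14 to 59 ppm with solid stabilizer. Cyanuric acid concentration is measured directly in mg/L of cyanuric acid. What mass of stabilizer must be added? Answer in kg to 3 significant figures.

Volume: 2300 m³ = 2,300,000 L.
CYA to add: (59 − 14) = 45 mg/L × 2,300,000 L = 103,500 g cyanuric acid.

104 kg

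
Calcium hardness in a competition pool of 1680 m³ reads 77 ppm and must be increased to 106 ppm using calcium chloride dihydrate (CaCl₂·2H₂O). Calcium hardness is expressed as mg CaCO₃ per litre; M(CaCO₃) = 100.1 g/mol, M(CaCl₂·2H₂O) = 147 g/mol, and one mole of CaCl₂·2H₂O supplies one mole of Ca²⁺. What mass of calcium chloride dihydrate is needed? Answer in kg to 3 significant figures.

Volume: 1680 m³ = 1,680,000 L.
Hardness to add: (106 − 77) = 29 mg/L as CaCO₃ × 1,680,000 L = 48,720 g as CaCO₃.
Moles of Ca²⁺ (1 mol Ca²⁺ ≡ 1 mol CaCO₃): 48,720 / 100.1 g/mol = 486.7 mol.
Mass of CaCl₂·2H₂O: 486.7 × 147 = 71,550 g.

71.5 kg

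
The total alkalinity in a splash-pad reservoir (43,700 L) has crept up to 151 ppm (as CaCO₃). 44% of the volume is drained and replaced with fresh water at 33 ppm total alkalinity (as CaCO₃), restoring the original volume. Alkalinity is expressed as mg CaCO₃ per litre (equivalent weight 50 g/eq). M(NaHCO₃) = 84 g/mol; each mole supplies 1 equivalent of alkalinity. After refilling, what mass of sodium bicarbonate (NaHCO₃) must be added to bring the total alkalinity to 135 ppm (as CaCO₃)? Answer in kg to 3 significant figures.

After draining 44% and refilling: 151 × 0.56 + 33 × 0.44 = 99.08 ppm.
Deficit to target: 135 − 99.08 = 35.92 mg/L.
As CaCO₃: 35.92 mg/L × 43,700 L = 1570 g; ÷ 50 g/eq ÷ 1 = 31.39 mol NaHCO₃.
Mass: 31.39 × 84 = 2637 g.

2.64 kg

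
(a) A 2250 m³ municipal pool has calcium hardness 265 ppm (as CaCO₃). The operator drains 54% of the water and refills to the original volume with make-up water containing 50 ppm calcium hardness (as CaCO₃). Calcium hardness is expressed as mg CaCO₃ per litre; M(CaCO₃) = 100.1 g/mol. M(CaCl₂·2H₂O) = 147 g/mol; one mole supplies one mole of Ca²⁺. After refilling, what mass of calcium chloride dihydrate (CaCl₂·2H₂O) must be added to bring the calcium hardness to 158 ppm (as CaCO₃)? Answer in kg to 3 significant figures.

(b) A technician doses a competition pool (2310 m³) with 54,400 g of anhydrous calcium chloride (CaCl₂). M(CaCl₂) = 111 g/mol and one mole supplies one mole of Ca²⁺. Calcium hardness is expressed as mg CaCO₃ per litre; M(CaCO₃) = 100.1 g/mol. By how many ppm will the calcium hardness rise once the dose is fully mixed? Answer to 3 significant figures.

(a) 30.1 kg; (b) 21.2 ppm

(a) Volume: 2250 m³ = 2,250,000 L.
(a) After draining 54% and refilling: 265 × 0.46 + 50 × 0.54 = 148.9 ppm.
(a) Deficit to target: 158 − 148.9 = 9.1 mg/L.
(a) As CaCO₃: 9.1 mg/L × 2,250,000 L = 20,480 g; ÷ 100.1 = 204.5 mol Ca²⁺.
(a) Mass: 204.5 × 147 = 30,070 g.

(b) Volume: 2310 m³ = 2,310,000 L.
(b) Moles of Ca²⁺: 54,400 g ÷ 111 g/mol = 490.1 mol.
(b) As CaCO₃: 490.1 mol × 100.1 g/mol = 49,060 g.
(b) Rise: 49,060 g / 2,310,000 L × 1000 = 21.24 mg/L.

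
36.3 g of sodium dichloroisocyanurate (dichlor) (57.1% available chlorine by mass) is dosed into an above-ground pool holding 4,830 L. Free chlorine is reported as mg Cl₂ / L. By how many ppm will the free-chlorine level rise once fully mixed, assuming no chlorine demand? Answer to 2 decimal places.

4.29 ppm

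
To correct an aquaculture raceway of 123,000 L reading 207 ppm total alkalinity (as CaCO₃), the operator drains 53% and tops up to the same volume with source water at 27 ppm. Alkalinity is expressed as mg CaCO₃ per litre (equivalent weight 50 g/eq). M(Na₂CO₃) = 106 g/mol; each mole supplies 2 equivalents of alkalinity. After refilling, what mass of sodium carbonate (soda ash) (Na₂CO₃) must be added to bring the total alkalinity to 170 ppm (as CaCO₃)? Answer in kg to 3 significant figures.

After draining 53% and refilling: 207 × 0.47 + 27 × 0.53 = 111.6 ppm.
Deficit to target: 170 − 111.6 = 58.4 mg/L.
As CaCO₃: 58.4 mg/L × 123,000 L = 7183 g; ÷ 50 g/eq ÷ 2 = 71.83 mol Na₂CO₃.
Mass: 71.83 × 106 = 7614 g.

7.61 kg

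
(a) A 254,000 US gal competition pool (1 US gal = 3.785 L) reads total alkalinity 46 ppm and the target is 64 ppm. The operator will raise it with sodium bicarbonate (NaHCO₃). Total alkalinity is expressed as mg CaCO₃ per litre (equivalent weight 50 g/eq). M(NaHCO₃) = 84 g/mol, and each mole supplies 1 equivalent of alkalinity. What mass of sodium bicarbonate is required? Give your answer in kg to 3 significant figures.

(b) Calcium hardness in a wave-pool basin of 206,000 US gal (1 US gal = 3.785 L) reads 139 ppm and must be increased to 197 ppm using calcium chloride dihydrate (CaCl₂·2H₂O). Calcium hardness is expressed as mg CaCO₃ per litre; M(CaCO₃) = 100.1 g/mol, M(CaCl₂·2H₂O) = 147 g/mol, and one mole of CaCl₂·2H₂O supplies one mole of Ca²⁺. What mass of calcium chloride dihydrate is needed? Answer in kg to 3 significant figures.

(a) Volume: 254,000 US gal × 3.785 L/gal = 961,390 L.
(a) Alkalinity to add: (64 − 46) = 18 mg/L as CaCO₃ × 961,390 L = 17,310 g as CaCO₃.
(a) Equivalents: 17,310 g ÷ 50 g/eq = 346.1 eq.
(a) NaHCO₃ supplies 1 eq per mole → 346.1 mol.
(a) Mass: 346.1 mol × 84 g/mol = 29,070 g.

(b) Volume: 206,000 US gal × 3.785 L/gal = 779,710 L.
(b) Hardness to add: (197 − 139) = 58 mg/L as CaCO₃ × 779,710 L = 45,220 g as CaCO₃.
(b) Moles of Ca²⁺ (1 mol Ca²⁺ ≡ 1 mol CaCO₃): 45,220 / 100.1 g/mol = 451.8 mol.
(b) Mass of CaCl₂·2H₂O: 451.8 × 147 = 66,410 g.

(a) 29.1 kg; (b) 66.4 kg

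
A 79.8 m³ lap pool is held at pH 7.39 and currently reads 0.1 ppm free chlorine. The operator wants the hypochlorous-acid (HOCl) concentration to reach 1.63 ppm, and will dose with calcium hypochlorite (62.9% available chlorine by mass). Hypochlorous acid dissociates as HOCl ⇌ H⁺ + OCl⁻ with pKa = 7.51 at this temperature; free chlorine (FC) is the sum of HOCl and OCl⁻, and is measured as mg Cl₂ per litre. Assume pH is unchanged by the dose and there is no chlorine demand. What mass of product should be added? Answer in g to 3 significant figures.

351 g

Volume: 79.8 m³ = 79,800 L.
[OCl⁻]/[HOCl] = 10^(pH − pKa) = 10^(7.39 − 7.51) = 0.7586; fraction as HOCl = 1/(1 + 0.7586) = 0.5686.
Free chlorine required for 1.63 ppm HOCl: 1.63 / 0.5686 = 2.866 ppm.
FC to add: 2.866 − 0.1 = 2.766 mg/L as Cl₂.
Cl₂ equivalent: 2.766 mg/L × 79,800 L = 220.8 g.
Product at 62.9% available Cl: 220.8 / 0.629 = 351 g.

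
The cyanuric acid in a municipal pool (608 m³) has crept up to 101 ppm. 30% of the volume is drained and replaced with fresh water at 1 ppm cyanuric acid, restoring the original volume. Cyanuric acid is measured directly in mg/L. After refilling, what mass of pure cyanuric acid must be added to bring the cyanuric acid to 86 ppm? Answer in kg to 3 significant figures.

Volume: 608 m³ = 608,000 L.
After draining 30% and refilling: 101 × 0.70 + 1 × 0.30 = 71 ppm.
Deficit to target: 86 − 71 = 15 mg/L.
Mass: 15 mg/L × 608,000 L = 9120 g cyanuric acid.

9.12 kg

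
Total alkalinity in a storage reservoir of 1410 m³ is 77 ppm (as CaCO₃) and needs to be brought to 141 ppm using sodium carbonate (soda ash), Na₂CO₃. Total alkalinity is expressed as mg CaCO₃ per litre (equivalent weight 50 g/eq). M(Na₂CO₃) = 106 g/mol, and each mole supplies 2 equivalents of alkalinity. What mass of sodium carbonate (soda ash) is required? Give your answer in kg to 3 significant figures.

Volume: 1410 m³ = 1,410,000 L.
Alkalinity to add: (141 − 77) = 64 mg/L as CaCO₃ × 1,410,000 L = 90,240 g as CaCO₃.
Equivalents: 90,240 g ÷ 50 g/eq = 1805 eq.
Each mole of Na₂CO₃ supplies 2 eq, so 1805 / 2 = 902.4 mol.
Mass: 902.4 mol × 106 g/mol = 95,650 g.

95.7 kg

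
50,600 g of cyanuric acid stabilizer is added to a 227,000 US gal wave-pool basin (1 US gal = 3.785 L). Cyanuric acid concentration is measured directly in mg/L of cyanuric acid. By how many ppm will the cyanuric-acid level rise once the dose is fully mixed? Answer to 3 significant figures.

58.9 ppm

Volume: 227,000 US gal × 3.785 L/gal = 859,195 L.
Rise: 50,600 g / 859,195 L × 1000 = 58.89 mg/L.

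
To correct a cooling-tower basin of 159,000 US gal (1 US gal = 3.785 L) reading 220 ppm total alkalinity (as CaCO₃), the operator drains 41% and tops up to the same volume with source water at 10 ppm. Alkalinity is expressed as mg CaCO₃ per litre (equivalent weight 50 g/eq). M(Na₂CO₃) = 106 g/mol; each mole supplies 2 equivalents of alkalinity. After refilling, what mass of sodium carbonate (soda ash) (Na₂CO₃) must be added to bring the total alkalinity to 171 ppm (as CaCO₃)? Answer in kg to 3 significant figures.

23.7 kg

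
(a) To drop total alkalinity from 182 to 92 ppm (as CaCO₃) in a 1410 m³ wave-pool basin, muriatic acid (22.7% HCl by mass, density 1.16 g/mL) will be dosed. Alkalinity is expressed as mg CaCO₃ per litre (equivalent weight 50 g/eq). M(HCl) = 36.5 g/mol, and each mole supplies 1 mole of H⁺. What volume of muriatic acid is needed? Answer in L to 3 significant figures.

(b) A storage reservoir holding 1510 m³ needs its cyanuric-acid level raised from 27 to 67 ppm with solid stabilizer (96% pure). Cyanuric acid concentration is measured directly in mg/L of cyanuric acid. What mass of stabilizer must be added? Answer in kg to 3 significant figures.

(a) 352 L; (b) 62.9 kg

(a) Volume: 1410 m³ = 1,410,000 L.
(a) Alkalinity to neutralize: (182 − 92) = 90 mg/L as CaCO₃ × 1,410,000 L = 126,900 g as CaCO₃.
(a) Equivalents of H⁺ required: 126,900 ÷ 50 g/eq = 2538 eq = 2538 mol HCl.
(a) Mass of HCl: 2538 × 36.5 = 92,640 g.
(a) Mass of 22.7% solution: 92,640 / 0.227 = 408,100 g.
(a) Volume: 408,100 g ÷ 1.16 g/mL = 351,800 mL.

(b) Volume: 1510 m³ = 1,510,000 L.
(b) CYA to add: (67 − 27) = 40 mg/L × 1,510,000 L = 60,400 g cyanuric acid.
(b) At 96% purity: 60,400 / 0.96 = 62,920 g product.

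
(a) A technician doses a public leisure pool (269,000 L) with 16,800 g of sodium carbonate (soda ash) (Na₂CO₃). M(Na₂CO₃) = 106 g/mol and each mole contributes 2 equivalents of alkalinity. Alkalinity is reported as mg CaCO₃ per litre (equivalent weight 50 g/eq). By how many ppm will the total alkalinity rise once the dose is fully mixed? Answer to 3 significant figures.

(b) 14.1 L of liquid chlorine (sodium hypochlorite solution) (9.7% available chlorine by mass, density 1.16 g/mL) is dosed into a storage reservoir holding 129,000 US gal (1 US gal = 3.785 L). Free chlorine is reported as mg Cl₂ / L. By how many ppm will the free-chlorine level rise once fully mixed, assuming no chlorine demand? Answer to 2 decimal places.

(a) 58.9 ppm; (b) 3.25 ppm

(a) Moles of Na₂CO₃: 16,800 g ÷ 106 g/mol = 158.5 mol → 317 eq of alkalinity.
(a) As CaCO₃: 317 eq × 50 g/eq = 15,850 g.
(a) Rise: 15,850 g / 269,000 L × 1000 = 58.92 mg/L.

(b) Volume: 129,000 US gal × 3.785 L/gal = 488,265 L.
(b) Mass of solution: 14.1 L × 1000 mL/L × 1.16 g/mL = 16,360 g.
(b) Available chlorine delivered: 16,360 g × 0.097 = 1587 g as Cl₂.
(b) Concentration rise: 1587 g / 488,265 L = 3.249 mg/L = 3.25 ppm.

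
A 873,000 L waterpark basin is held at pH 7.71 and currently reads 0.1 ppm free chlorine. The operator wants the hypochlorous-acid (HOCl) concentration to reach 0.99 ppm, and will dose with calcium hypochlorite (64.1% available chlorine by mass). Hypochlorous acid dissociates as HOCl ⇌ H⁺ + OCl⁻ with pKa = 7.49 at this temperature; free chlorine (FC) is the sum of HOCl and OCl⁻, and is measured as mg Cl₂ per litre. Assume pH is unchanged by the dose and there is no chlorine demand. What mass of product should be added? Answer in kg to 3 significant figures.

[OCl⁻]/[HOCl] = 10^(pH − pKa) = 10^(7.71 − 7.49) = 1.66; fraction as HOCl = 1/(1 + 1.66) = 0.376.
Free chlorine required for 0.99 ppm HOCl: 0.99 / 0.376 = 2.633 ppm.
FC to add: 2.633 − 0.1 = 2.533 mg/L as Cl₂.
Cl₂ equivalent: 2.533 mg/L × 873,000 L = 2211 g.
Product at 64.1% available Cl: 2211 / 0.641 = 3450 g.

3.45 kg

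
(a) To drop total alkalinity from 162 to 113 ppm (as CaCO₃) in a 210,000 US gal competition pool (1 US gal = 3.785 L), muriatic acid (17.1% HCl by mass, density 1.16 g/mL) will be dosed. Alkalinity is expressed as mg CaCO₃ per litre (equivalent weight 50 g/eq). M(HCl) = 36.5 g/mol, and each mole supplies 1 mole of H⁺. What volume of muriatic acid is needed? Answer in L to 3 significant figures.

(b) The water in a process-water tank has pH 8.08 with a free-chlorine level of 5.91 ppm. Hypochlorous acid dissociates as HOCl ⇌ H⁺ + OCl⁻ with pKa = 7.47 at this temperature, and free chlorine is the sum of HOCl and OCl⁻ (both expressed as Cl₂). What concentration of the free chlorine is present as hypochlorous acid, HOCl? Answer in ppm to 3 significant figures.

(a) Volume: 210,000 US gal × 3.785 L/gal = 794,850 L.
(a) Alkalinity to neutralize: (162 − 113) = 49 mg/L as CaCO₃ × 794,850 L = 38,950 g as CaCO₃.
(a) Equivalents of H⁺ required: 38,950 ÷ 50 g/eq = 779 eq = 779 mol HCl.
(a) Mass of HCl: 779 × 36.5 = 28,430 g.
(a) Mass of 17.1% solution: 28,430 / 0.171 = 166,300 g.
(a) Volume: 166,300 g ÷ 1.16 g/mL = 143,300 mL.

(b) [OCl⁻]/[HOCl] = 10^(pH − pKa) = 10^(8.08 − 7.47) = 10^0.61 = 4.074.
(b) Fraction as HOCl = 1 / (1 + 4.074) = 0.1971.
(b) HOCl = 0.1971 × 5.91 ppm = 1.165 ppm.

(a) 143 L; (b) 1.16 ppm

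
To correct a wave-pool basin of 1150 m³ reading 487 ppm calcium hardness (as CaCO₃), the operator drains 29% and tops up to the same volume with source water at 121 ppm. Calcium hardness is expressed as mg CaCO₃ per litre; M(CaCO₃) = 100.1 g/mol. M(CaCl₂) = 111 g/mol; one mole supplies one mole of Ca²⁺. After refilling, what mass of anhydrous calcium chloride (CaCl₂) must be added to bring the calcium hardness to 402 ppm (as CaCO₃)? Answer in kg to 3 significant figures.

Volume: 1150 m³ = 1,150,000 L.
After draining 29% and refilling: 487 × 0.71 + 121 × 0.29 = 380.86 ppm.
Deficit to target: 402 − 380.86 = 21.14 mg/L.
As CaCO₃: 21.14 mg/L × 1,150,000 L = 24,310 g; ÷ 100.1 = 242.9 mol Ca²⁺.
Mass: 242.9 × 111 = 26,960 g.

27.0 kg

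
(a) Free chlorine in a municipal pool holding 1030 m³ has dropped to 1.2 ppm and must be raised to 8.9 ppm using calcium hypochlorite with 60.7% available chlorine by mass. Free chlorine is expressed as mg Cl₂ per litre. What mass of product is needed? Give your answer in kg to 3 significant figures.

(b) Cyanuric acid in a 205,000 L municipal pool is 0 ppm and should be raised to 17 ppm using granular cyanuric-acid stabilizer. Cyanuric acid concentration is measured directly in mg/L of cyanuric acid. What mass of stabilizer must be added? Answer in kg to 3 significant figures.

(a) Volume: 1030 m³ = 1,030,000 L.
(a) Chlorine deficit: 8.9 − 1.2 = 7.7 ppm = 7.7 mg/L as Cl₂.
(a) Cl₂ equivalent needed: 7.7 mg/L × 1,030,000 L = 7,931,000 mg = 7931 g.
(a) Product at 60.7% available chlorine: 7931 / 0.607 = 13,070 g.

(b) CYA to add: (17 − 0) = 17 mg/L × 205,000 L = 3485 g cyanuric acid.

(a) 13.1 kg; (b) 3.48 kg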